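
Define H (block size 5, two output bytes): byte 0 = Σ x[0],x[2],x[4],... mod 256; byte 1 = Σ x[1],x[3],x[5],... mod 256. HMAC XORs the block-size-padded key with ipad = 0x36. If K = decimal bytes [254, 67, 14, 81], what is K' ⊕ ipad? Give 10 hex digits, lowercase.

c875386736

Key decimal bytes [254, 67, 14, 81] = fe 43 0e 51 is 4 bytes ≤ B = 5; zero-pad to 5 bytes: K' = fe 43 0e 51 00.
XOR each byte with 0x36: fe⊕36=c8, 43⊕36=75, 0e⊕36=38, 51⊕36=67, 00⊕36=36.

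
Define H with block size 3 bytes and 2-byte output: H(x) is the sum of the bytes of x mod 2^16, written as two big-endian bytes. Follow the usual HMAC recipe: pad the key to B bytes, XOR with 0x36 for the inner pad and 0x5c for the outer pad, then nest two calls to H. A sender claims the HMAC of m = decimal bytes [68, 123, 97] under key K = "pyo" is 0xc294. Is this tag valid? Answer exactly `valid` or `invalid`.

Key "pyo" = 70 79 6f is exactly B = 3 bytes: K' = 70 79 6f.
K' ⊕ ipad = 46 4f 59; K' ⊕ opad = 2c 25 33.
Inner hash: sum = 70+79+89+68+123+97 = 526 → 02 0e.
Outer hash (recomputed tag): sum = 44+37+51+2+14 = 148 → 00 94.
Recomputed tag = 0094; claimed = c294 → mismatch.

invalid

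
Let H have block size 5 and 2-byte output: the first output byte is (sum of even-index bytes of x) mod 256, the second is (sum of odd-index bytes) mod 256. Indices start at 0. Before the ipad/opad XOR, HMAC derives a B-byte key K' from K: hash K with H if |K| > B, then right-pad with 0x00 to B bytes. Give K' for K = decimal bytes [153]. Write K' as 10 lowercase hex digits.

Key decimal bytes [153] = 99 is 1 byte ≤ B = 5; zero-pad to 5 bytes: K' = 99 00 00 00 00.

9900000000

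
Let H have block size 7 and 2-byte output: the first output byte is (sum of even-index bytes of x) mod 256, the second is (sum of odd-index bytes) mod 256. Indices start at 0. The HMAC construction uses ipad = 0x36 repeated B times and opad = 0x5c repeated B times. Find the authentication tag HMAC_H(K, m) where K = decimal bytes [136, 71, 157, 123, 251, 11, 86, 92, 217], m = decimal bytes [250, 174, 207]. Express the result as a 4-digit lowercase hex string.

7bf6

Key decimal bytes [136, 71, 157, 123, 251, 11, 86, 92, 217] = 88 47 9d 7b fb 0b 56 5c d9 is 9 bytes > B = 7, so hash it first: H(key) = 4f 29, then zero-pad to 7 bytes: K' = 4f 29 00 00 00 00 00.
K' ⊕ ipad = 79 1f 36 36 36 36 36.  K' ⊕ opad = 13 75 5c 5c 5c 5c 5c.
Inner input = (K'⊕ipad) ∥ m = 79 1f 36 36 36 36 36 ∥ fa ae cf.
Inner hash: even-index sum = 457 mod 256 = 201; odd-index sum = 596 mod 256 = 84 → c9 54.
Outer input = (K'⊕opad) ∥ inner = 13 75 5c 5c 5c 5c 5c ∥ c9 54.
Outer hash (tag): even-index sum = 379 mod 256 = 123; odd-index sum = 502 mod 256 = 246 → 7b f6.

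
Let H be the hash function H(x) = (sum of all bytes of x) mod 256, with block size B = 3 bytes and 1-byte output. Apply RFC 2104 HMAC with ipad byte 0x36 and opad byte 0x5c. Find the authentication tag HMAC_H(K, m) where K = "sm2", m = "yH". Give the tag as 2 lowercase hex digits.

Key "sm2" = 73 6d 32 is exactly B = 3 bytes: K' = 73 6d 32.
K' ⊕ ipad = 45 5b 04.  K' ⊕ opad = 2f 31 6e.
Inner input = (K'⊕ipad) ∥ m = 45 5b 04 ∥ 79 48.
Inner hash: sum = 69+91+4+121+72 = 357; mod 256 = 101 → 65.
Outer input = (K'⊕opad) ∥ inner = 2f 31 6e ∥ 65.
Outer hash (tag): sum = 47+49+110+101 = 307; mod 256 = 51 → 33.

33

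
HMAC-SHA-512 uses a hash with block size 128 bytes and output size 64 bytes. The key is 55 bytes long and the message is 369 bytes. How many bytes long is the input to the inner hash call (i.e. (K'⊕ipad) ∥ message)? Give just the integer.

497

Key is 55 ≤ 128 bytes, zero-padded: |K'| = 128.
Inner input = (K'⊕ipad) ∥ m → 128 + 369 = 497 bytes.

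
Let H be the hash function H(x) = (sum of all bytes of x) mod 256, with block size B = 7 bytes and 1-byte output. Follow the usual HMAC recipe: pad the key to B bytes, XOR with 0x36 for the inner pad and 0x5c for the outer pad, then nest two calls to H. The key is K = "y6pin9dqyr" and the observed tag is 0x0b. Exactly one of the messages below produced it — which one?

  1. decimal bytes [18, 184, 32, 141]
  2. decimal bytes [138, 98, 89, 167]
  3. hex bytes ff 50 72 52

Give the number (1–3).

Key "y6pin9dqyr" = 79 36 70 69 6e 39 64 71 79 72 is 10 bytes > B = 7, so hash it first: H(key) = ef, then zero-pad to 7 bytes: K' = ef 00 00 00 00 00 00.
K' ⊕ ipad = d9 36 36 36 36 36 36; K' ⊕ opad = b3 5c 5c 5c 5c 5c 5c.
m1: inner = H(d9 36 36 36 36 36 36 12 b8 20 8d) = 94; tag = H(b3 5c 5c 5c 5c 5c 5c 94) = 6f
m2: inner = H(d9 36 36 36 36 36 36 8a 62 59 a7) = 09; tag = H(b3 5c 5c 5c 5c 5c 5c 09) = e4
m3: inner = H(d9 36 36 36 36 36 36 ff 50 72 52) = 30; tag = H(b3 5c 5c 5c 5c 5c 5c 30) = 0b ← matches

3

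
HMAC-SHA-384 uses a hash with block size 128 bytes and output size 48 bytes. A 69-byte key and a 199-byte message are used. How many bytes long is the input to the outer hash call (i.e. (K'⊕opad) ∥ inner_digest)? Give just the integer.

Key is 69 ≤ 128 bytes, zero-padded: |K'| = 128.
Outer input = (K'⊕opad) ∥ H(inner) → 128 + 48 = 176 bytes.

176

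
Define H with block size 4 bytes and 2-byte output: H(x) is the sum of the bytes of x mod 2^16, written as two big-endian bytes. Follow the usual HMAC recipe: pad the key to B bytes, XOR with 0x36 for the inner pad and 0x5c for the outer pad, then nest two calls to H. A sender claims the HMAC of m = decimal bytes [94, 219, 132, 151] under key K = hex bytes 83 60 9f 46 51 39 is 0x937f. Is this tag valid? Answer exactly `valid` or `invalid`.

Key hex bytes 83 60 9f 46 51 39 is 6 bytes > B = 4, so hash it first: H(key) = 02 52, then zero-pad to 4 bytes: K' = 02 52 00 00.
K' ⊕ ipad = 34 64 36 36; K' ⊕ opad = 5e 0e 5c 5c.
Inner hash: sum = 52+100+54+54+94+219+132+151 = 856 → 03 58.
Outer hash (recomputed tag): sum = 94+14+92+92+3+88 = 383 → 01 7f.
Recomputed tag = 017f; claimed = 937f → mismatch.

invalid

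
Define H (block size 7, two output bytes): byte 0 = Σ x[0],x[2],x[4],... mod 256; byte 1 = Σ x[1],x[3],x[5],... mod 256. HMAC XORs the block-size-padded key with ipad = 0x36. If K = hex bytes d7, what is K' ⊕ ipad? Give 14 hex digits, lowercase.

e1363636363636

Key hex bytes d7 is 1 byte ≤ B = 7; zero-pad to 7 bytes: K' = d7 00 00 00 00 00 00.
XOR each byte with 0x36: d7⊕36=e1, 00⊕36=36, 00⊕36=36, 00⊕36=36, 00⊕36=36, 00⊕36=36, 00⊕36=36.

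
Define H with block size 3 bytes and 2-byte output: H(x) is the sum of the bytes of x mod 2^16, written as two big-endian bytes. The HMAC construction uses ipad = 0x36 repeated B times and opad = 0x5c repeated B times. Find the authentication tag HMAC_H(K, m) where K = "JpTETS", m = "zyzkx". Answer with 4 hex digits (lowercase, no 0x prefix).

Key "JpTETS" = 4a 70 54 45 54 53 is 6 bytes > B = 3, so hash it first: H(key) = 01 fa, then zero-pad to 3 bytes: K' = 01 fa 00.
K' ⊕ ipad = 37 cc 36.  K' ⊕ opad = 5d a6 5c.
Inner input = (K'⊕ipad) ∥ m = 37 cc 36 ∥ 7a 79 7a 6b 78.
Inner hash: sum = 55+204+54+122+121+122+107+120 = 905 → 03 89.
Outer input = (K'⊕opad) ∥ inner = 5d a6 5c ∥ 03 89.
Outer hash (tag): sum = 93+166+92+3+137 = 491 → 01 eb.

01eb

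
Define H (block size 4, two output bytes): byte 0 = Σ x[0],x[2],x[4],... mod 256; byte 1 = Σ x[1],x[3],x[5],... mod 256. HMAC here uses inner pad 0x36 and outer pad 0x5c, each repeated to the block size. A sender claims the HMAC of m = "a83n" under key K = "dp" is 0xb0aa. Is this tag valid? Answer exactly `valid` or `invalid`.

Key "dp" = 64 70 is 2 bytes ≤ B = 4; zero-pad to 4 bytes: K' = 64 70 00 00.
K' ⊕ ipad = 52 46 36 36; K' ⊕ opad = 38 2c 5c 5c.
Inner hash: even-index sum = 284 mod 256 = 28; odd-index sum = 290 mod 256 = 34 → 1c 22.
Outer hash (recomputed tag): even-index sum = 176 mod 256 = 176; odd-index sum = 170 mod 256 = 170 → b0 aa.
Recomputed tag = b0aa; claimed = b0aa → match.

valid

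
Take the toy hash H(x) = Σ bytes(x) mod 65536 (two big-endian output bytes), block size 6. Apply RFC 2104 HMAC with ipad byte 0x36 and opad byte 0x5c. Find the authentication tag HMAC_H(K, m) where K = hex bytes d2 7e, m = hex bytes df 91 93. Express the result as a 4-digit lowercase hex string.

022b

Key hex bytes d2 7e is 2 bytes ≤ B = 6; zero-pad to 6 bytes: K' = d2 7e 00 00 00 00.
K' ⊕ ipad = e4 48 36 36 36 36.  K' ⊕ opad = 8e 22 5c 5c 5c 5c.
Inner input = (K'⊕ipad) ∥ m = e4 48 36 36 36 36 ∥ df 91 93.
Inner hash: sum = 228+72+54+54+54+54+223+145+147 = 1031 → 04 07.
Outer input = (K'⊕opad) ∥ inner = 8e 22 5c 5c 5c 5c ∥ 04 07.
Outer hash (tag): sum = 142+34+92+92+92+92+4+7 = 555 → 02 2b.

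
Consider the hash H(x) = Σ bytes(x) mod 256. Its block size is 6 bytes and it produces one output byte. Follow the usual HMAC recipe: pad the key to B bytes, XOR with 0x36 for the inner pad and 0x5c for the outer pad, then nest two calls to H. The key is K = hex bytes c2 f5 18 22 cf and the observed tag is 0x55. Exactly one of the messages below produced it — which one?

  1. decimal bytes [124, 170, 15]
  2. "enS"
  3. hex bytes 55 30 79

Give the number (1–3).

Key hex bytes c2 f5 18 22 cf is 5 bytes ≤ B = 6; zero-pad to 6 bytes: K' = c2 f5 18 22 cf 00.
K' ⊕ ipad = f4 c3 2e 14 f9 36; K' ⊕ opad = 9e a9 44 7e 93 5c.
m1: inner = H(f4 c3 2e 14 f9 36 7c aa 0f) = 5d; tag = H(9e a9 44 7e 93 5c 5d) = 55 ← matches
m2: inner = H(f4 c3 2e 14 f9 36 65 6e 53) = 4e; tag = H(9e a9 44 7e 93 5c 4e) = 46
m3: inner = H(f4 c3 2e 14 f9 36 55 30 79) = 26; tag = H(9e a9 44 7e 93 5c 26) = 1e

1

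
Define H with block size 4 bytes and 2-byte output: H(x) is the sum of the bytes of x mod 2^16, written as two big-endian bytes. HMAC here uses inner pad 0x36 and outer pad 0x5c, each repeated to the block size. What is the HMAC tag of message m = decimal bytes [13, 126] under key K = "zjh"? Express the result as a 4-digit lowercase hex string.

Key "zjh" = 7a 6a 68 is 3 bytes ≤ B = 4; zero-pad to 4 bytes: K' = 7a 6a 68 00.
K' ⊕ ipad = 4c 5c 5e 36.  K' ⊕ opad = 26 36 34 5c.
Inner input = (K'⊕ipad) ∥ m = 4c 5c 5e 36 ∥ 0d 7e.
Inner hash: sum = 76+92+94+54+13+126 = 455 → 01 c7.
Outer input = (K'⊕opad) ∥ inner = 26 36 34 5c ∥ 01 c7.
Outer hash (tag): sum = 38+54+52+92+1+199 = 436 → 01 b4.

01b4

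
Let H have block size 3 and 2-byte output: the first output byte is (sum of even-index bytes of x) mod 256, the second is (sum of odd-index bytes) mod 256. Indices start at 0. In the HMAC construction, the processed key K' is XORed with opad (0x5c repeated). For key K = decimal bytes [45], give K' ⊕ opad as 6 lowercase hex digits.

715c5c

Key decimal bytes [45] = 2d is 1 byte ≤ B = 3; zero-pad to 3 bytes: K' = 2d 00 00.
XOR each byte with 0x5c: 2d⊕5c=71, 00⊕5c=5c, 00⊕5c=5c.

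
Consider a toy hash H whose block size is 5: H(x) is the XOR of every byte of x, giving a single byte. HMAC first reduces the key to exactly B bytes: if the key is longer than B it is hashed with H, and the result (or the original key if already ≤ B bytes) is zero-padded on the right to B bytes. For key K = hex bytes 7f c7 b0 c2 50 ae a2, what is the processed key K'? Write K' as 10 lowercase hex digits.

|K| = 7 > B = 5, so first hash the key.
H(K): XOR 7f⊕c7⊕b0⊕c2⊕50⊕ae⊕a2 = 96.
Zero-pad H(K) = 96 to 5 bytes: K' = 96 00 00 00 00.

9600000000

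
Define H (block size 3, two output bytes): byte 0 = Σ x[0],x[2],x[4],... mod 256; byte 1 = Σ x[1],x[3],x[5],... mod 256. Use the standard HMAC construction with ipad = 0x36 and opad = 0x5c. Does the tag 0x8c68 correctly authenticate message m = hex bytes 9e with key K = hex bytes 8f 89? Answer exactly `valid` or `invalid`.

Key hex bytes 8f 89 is 2 bytes ≤ B = 3; zero-pad to 3 bytes: K' = 8f 89 00.
K' ⊕ ipad = b9 bf 36; K' ⊕ opad = d3 d5 5c.
Inner hash: even-index sum = 239 mod 256 = 239; odd-index sum = 349 mod 256 = 93 → ef 5d.
Outer hash (recomputed tag): even-index sum = 396 mod 256 = 140; odd-index sum = 452 mod 256 = 196 → 8c c4.
Recomputed tag = 8cc4; claimed = 8c68 → mismatch.

invalid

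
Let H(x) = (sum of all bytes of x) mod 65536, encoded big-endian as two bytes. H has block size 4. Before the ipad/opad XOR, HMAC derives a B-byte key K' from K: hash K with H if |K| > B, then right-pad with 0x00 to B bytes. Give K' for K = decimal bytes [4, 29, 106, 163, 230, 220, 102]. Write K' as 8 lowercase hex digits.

03560000

|K| = 7 > B = 4, so first hash the key.
H(K): sum = 4+29+106+163+230+220+102 = 854 → 03 56.
Zero-pad H(K) = 03 56 to 4 bytes: K' = 03 56 00 00.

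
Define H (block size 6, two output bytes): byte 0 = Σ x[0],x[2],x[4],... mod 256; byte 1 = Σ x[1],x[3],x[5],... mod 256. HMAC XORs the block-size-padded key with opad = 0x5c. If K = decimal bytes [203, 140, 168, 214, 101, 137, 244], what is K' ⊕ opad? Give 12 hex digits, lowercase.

Key decimal bytes [203, 140, 168, 214, 101, 137, 244] = cb 8c a8 d6 65 89 f4 is 7 bytes > B = 6, so hash it first: H(key) = cc eb, then zero-pad to 6 bytes: K' = cc eb 00 00 00 00.
XOR each byte with 0x5c: cc⊕5c=90, eb⊕5c=b7, 00⊕5c=5c, 00⊕5c=5c, 00⊕5c=5c, 00⊕5c=5c.

90b75c5c5c5c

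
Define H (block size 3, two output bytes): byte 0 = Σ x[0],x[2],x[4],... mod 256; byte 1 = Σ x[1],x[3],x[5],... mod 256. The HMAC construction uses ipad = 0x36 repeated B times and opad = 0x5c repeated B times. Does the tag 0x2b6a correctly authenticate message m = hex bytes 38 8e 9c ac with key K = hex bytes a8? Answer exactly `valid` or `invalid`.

Key hex bytes a8 is 1 byte ≤ B = 3; zero-pad to 3 bytes: K' = a8 00 00.
K' ⊕ ipad = 9e 36 36; K' ⊕ opad = f4 5c 5c.
Inner hash: even-index sum = 526 mod 256 = 14; odd-index sum = 266 mod 256 = 10 → 0e 0a.
Outer hash (recomputed tag): even-index sum = 346 mod 256 = 90; odd-index sum = 106 mod 256 = 106 → 5a 6a.
Recomputed tag = 5a6a; claimed = 2b6a → mismatch.

invalid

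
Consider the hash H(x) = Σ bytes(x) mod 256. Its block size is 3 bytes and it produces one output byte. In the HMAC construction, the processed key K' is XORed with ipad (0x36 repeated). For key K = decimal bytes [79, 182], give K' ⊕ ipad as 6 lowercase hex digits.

798036

Key decimal bytes [79, 182] = 4f b6 is 2 bytes ≤ B = 3; zero-pad to 3 bytes: K' = 4f b6 00.
XOR each byte with 0x36: 4f⊕36=79, b6⊕36=80, 00⊕36=36.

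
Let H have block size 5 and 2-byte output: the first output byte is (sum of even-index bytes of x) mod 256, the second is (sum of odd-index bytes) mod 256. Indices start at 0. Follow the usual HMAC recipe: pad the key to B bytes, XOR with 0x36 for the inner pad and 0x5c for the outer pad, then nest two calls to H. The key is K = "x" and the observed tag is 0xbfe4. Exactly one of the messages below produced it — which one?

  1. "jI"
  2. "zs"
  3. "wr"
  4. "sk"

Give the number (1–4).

Key "x" = 78 is 1 byte ≤ B = 5; zero-pad to 5 bytes: K' = 78 00 00 00 00.
K' ⊕ ipad = 4e 36 36 36 36; K' ⊕ opad = 24 5c 5c 5c 5c.
m1: inner = H(4e 36 36 36 36 6a 49) = 03 d6; tag = H(24 5c 5c 5c 5c 03 d6) = b2bb
m2: inner = H(4e 36 36 36 36 7a 73) = 2d e6; tag = H(24 5c 5c 5c 5c 2d e6) = c2e5
m3: inner = H(4e 36 36 36 36 77 72) = 2c e3; tag = H(24 5c 5c 5c 5c 2c e3) = bfe4 ← matches
m4: inner = H(4e 36 36 36 36 73 6b) = 25 df; tag = H(24 5c 5c 5c 5c 25 df) = bbdd

3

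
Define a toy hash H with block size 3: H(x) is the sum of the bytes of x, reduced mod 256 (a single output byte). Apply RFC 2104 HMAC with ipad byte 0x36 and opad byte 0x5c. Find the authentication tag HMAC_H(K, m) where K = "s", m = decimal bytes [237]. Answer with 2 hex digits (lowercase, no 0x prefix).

85

Key "s" = 73 is 1 byte ≤ B = 3; zero-pad to 3 bytes: K' = 73 00 00.
K' ⊕ ipad = 45 36 36.  K' ⊕ opad = 2f 5c 5c.
Inner input = (K'⊕ipad) ∥ m = 45 36 36 ∥ ed.
Inner hash: sum = 69+54+54+237 = 414; mod 256 = 158 → 9e.
Outer input = (K'⊕opad) ∥ inner = 2f 5c 5c ∥ 9e.
Outer hash (tag): sum = 47+92+92+158 = 389; mod 256 = 133 → 85.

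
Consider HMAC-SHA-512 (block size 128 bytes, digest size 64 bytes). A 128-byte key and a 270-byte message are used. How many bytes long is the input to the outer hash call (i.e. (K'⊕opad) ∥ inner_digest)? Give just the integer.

192

Key is 128 ≤ 128 bytes, zero-padded: |K'| = 128.
Outer input = (K'⊕opad) ∥ H(inner) → 128 + 64 = 192 bytes.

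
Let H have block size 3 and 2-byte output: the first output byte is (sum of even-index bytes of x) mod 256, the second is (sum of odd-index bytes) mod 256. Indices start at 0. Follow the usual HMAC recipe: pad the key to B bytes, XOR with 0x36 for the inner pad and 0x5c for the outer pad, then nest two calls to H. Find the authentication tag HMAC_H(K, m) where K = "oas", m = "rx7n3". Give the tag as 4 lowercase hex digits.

95c1

Key "oas" = 6f 61 73 is exactly B = 3 bytes: K' = 6f 61 73.
K' ⊕ ipad = 59 57 45.  K' ⊕ opad = 33 3d 2f.
Inner input = (K'⊕ipad) ∥ m = 59 57 45 ∥ 72 78 37 6e 33.
Inner hash: even-index sum = 388 mod 256 = 132; odd-index sum = 307 mod 256 = 51 → 84 33.
Outer input = (K'⊕opad) ∥ inner = 33 3d 2f ∥ 84 33.
Outer hash (tag): even-index sum = 149 mod 256 = 149; odd-index sum = 193 mod 256 = 193 → 95 c1.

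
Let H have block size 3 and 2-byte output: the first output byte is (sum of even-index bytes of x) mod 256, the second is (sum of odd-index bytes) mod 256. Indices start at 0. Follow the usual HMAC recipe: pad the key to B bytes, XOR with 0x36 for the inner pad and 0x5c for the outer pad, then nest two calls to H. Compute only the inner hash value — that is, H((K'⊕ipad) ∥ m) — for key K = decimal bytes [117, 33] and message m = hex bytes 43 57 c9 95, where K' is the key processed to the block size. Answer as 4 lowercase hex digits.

6523

Key decimal bytes [117, 33] = 75 21 is 2 bytes ≤ B = 3; zero-pad to 3 bytes: K' = 75 21 00.
K' ⊕ ipad = 43 17 36.
Inner input = 43 17 36 ∥ 43 57 c9 95.
Inner hash: even-index sum = 357 mod 256 = 101; odd-index sum = 291 mod 256 = 35 → 65 23.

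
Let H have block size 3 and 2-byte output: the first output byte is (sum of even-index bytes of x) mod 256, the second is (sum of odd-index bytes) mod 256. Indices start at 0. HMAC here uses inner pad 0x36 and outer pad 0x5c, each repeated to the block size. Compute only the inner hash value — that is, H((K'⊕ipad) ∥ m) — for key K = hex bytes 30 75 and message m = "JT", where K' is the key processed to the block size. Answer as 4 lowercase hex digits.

908d

Key hex bytes 30 75 is 2 bytes ≤ B = 3; zero-pad to 3 bytes: K' = 30 75 00.
K' ⊕ ipad = 06 43 36.
Inner input = 06 43 36 ∥ 4a 54.
Inner hash: even-index sum = 144 mod 256 = 144; odd-index sum = 141 mod 256 = 141 → 90 8d.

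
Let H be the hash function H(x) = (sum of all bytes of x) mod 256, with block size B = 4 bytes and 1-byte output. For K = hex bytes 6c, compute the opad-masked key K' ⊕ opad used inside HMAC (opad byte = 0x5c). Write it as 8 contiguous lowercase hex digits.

305c5c5c

Key hex bytes 6c is 1 byte ≤ B = 4; zero-pad to 4 bytes: K' = 6c 00 00 00.
XOR each byte with 0x5c: 6c⊕5c=30, 00⊕5c=5c, 00⊕5c=5c, 00⊕5c=5c.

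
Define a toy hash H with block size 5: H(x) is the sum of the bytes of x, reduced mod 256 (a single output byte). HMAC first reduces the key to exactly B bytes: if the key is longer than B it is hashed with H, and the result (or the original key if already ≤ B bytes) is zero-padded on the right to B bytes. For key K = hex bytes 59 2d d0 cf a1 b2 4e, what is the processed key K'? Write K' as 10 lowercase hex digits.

|K| = 7 > B = 5, so first hash the key.
H(K): sum = 89+45+208+207+161+178+78 = 966; mod 256 = 198 → c6.
Zero-pad H(K) = c6 to 5 bytes: K' = c6 00 00 00 00.

c600000000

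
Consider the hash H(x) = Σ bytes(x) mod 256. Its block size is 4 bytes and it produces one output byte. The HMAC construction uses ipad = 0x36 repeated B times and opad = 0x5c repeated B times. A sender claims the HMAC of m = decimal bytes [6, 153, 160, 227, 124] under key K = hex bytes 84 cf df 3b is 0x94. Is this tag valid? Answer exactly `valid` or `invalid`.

valid

Key hex bytes 84 cf df 3b is exactly B = 4 bytes: K' = 84 cf df 3b.
K' ⊕ ipad = b2 f9 e9 0d; K' ⊕ opad = d8 93 83 67.
Inner hash: sum = 178+249+233+13+6+153+160+227+124 = 1343; mod 256 = 63 → 3f.
Outer hash (recomputed tag): sum = 216+147+131+103+63 = 660; mod 256 = 148 → 94.
Recomputed tag = 94; claimed = 94 → match.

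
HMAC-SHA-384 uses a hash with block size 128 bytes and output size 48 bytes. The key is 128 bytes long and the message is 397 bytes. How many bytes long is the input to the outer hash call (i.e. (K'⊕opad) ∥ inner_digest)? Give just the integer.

176

Key is 128 ≤ 128 bytes, zero-padded: |K'| = 128.
Outer input = (K'⊕opad) ∥ H(inner) → 128 + 48 = 176 bytes.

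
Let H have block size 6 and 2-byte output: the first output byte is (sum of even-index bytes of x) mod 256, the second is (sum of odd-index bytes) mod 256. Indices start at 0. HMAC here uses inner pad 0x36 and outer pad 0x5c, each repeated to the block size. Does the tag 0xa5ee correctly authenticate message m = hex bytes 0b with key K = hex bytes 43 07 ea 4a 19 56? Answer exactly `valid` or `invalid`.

Key hex bytes 43 07 ea 4a 19 56 is exactly B = 6 bytes: K' = 43 07 ea 4a 19 56.
K' ⊕ ipad = 75 31 dc 7c 2f 60; K' ⊕ opad = 1f 5b b6 16 45 0a.
Inner hash: even-index sum = 395 mod 256 = 139; odd-index sum = 269 mod 256 = 13 → 8b 0d.
Outer hash (recomputed tag): even-index sum = 421 mod 256 = 165; odd-index sum = 136 mod 256 = 136 → a5 88.
Recomputed tag = a588; claimed = a5ee → mismatch.

invalid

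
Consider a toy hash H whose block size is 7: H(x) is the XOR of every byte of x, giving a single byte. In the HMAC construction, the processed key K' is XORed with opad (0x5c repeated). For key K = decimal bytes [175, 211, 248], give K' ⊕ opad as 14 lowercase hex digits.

Key decimal bytes [175, 211, 248] = af d3 f8 is 3 bytes ≤ B = 7; zero-pad to 7 bytes: K' = af d3 f8 00 00 00 00.
XOR each byte with 0x5c: af⊕5c=f3, d3⊕5c=8f, f8⊕5c=a4, 00⊕5c=5c, 00⊕5c=5c, 00⊕5c=5c, 00⊕5c=5c.

f38fa45c5c5c5c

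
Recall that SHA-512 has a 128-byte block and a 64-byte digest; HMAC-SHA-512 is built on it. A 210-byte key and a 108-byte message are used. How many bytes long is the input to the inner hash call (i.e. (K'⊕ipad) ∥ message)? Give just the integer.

Key is 210 > 128 bytes, so it is hashed to 64 bytes then zero-padded to 128: |K'| = 128.
Inner input = (K'⊕ipad) ∥ m → 128 + 108 = 236 bytes.

236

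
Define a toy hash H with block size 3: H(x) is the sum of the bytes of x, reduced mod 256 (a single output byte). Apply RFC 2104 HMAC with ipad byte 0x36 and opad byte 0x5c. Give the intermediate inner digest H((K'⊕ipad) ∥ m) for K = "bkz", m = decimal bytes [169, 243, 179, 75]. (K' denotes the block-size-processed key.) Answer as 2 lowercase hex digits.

Key "bkz" = 62 6b 7a is exactly B = 3 bytes: K' = 62 6b 7a.
K' ⊕ ipad = 54 5d 4c.
Inner input = 54 5d 4c ∥ a9 f3 b3 4b.
Inner hash: sum = 84+93+76+169+243+179+75 = 919; mod 256 = 151 → 97.

97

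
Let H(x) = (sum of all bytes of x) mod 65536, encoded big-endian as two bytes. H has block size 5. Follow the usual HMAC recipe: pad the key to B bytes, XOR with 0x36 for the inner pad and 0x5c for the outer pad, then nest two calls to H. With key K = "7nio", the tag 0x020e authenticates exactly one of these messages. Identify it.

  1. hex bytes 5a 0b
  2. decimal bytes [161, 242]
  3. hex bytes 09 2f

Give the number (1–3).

1

Key "7nio" = 37 6e 69 6f is 4 bytes ≤ B = 5; zero-pad to 5 bytes: K' = 37 6e 69 6f 00.
K' ⊕ ipad = 01 58 5f 59 36; K' ⊕ opad = 6b 32 35 33 5c.
m1: inner = H(01 58 5f 59 36 5a 0b) = 01 ac; tag = H(6b 32 35 33 5c 01 ac) = 020e ← matches
m2: inner = H(01 58 5f 59 36 a1 f2) = 02 da; tag = H(6b 32 35 33 5c 02 da) = 023d
m3: inner = H(01 58 5f 59 36 09 2f) = 01 7f; tag = H(6b 32 35 33 5c 01 7f) = 01e1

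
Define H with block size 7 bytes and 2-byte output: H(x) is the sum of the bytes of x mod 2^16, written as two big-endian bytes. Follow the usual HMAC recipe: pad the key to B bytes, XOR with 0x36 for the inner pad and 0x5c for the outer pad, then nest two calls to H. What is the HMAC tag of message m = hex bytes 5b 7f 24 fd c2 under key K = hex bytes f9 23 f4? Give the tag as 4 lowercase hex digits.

Key hex bytes f9 23 f4 is 3 bytes ≤ B = 7; zero-pad to 7 bytes: K' = f9 23 f4 00 00 00 00.
K' ⊕ ipad = cf 15 c2 36 36 36 36.  K' ⊕ opad = a5 7f a8 5c 5c 5c 5c.
Inner input = (K'⊕ipad) ∥ m = cf 15 c2 36 36 36 36 ∥ 5b 7f 24 fd c2.
Inner hash: sum = 207+21+194+54+54+54+54+91+127+36+253+194 = 1339 → 05 3b.
Outer input = (K'⊕opad) ∥ inner = a5 7f a8 5c 5c 5c 5c ∥ 05 3b.
Outer hash (tag): sum = 165+127+168+92+92+92+92+5+59 = 892 → 03 7c.

037c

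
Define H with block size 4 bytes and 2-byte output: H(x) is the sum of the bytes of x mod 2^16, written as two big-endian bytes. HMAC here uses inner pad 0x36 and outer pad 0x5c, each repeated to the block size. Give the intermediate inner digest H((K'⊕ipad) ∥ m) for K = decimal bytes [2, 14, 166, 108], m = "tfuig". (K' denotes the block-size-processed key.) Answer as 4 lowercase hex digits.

0375

Key decimal bytes [2, 14, 166, 108] = 02 0e a6 6c is exactly B = 4 bytes: K' = 02 0e a6 6c.
K' ⊕ ipad = 34 38 90 5a.
Inner input = 34 38 90 5a ∥ 74 66 75 69 67.
Inner hash: sum = 52+56+144+90+116+102+117+105+103 = 885 → 03 75.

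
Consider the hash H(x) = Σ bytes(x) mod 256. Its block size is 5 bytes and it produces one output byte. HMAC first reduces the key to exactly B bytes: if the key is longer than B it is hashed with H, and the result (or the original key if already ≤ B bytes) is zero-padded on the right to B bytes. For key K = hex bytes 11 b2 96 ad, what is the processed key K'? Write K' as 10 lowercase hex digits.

Key hex bytes 11 b2 96 ad is 4 bytes ≤ B = 5; zero-pad to 5 bytes: K' = 11 b2 96 ad 00.

11b296ad00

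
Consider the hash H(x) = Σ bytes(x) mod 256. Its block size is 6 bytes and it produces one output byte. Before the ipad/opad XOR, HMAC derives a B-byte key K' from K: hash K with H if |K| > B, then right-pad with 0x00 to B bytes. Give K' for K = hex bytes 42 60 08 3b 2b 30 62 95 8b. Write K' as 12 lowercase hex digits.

|K| = 9 > B = 6, so first hash the key.
H(K): sum = 66+96+8+59+43+48+98+149+139 = 706; mod 256 = 194 → c2.
Zero-pad H(K) = c2 to 6 bytes: K' = c2 00 00 00 00 00.

c20000000000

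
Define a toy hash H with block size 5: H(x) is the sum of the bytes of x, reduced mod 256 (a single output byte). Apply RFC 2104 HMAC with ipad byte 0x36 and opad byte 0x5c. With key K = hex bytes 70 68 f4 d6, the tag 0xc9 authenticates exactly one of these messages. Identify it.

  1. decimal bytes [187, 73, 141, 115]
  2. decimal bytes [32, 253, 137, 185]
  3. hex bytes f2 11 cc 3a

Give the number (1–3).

Key hex bytes 70 68 f4 d6 is 4 bytes ≤ B = 5; zero-pad to 5 bytes: K' = 70 68 f4 d6 00.
K' ⊕ ipad = 46 5e c2 e0 36; K' ⊕ opad = 2c 34 a8 8a 5c.
m1: inner = H(46 5e c2 e0 36 bb 49 8d 73) = 80; tag = H(2c 34 a8 8a 5c 80) = 6e
m2: inner = H(46 5e c2 e0 36 20 fd 89 b9) = db; tag = H(2c 34 a8 8a 5c db) = c9 ← matches
m3: inner = H(46 5e c2 e0 36 f2 11 cc 3a) = 85; tag = H(2c 34 a8 8a 5c 85) = 73

2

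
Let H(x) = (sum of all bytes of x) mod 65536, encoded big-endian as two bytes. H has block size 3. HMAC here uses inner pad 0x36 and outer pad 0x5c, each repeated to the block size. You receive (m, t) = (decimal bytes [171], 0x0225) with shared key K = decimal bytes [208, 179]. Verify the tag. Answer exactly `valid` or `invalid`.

valid

Key decimal bytes [208, 179] = d0 b3 is 2 bytes ≤ B = 3; zero-pad to 3 bytes: K' = d0 b3 00.
K' ⊕ ipad = e6 85 36; K' ⊕ opad = 8c ef 5c.
Inner hash: sum = 230+133+54+171 = 588 → 02 4c.
Outer hash (recomputed tag): sum = 140+239+92+2+76 = 549 → 02 25.
Recomputed tag = 0225; claimed = 0225 → match.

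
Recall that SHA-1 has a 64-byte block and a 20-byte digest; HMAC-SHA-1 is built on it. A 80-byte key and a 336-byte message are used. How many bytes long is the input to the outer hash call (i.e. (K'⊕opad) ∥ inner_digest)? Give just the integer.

84

Key is 80 > 64 bytes, so it is hashed to 20 bytes then zero-padded to 64: |K'| = 64.
Outer input = (K'⊕opad) ∥ H(inner) → 64 + 20 = 84 bytes.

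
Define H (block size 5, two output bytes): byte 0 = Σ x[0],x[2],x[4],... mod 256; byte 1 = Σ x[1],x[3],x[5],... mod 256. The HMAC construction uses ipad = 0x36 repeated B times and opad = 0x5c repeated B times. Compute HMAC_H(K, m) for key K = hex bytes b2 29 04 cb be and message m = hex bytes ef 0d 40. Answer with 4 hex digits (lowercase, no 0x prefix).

Key hex bytes b2 29 04 cb be is exactly B = 5 bytes: K' = b2 29 04 cb be.
K' ⊕ ipad = 84 1f 32 fd 88.  K' ⊕ opad = ee 75 58 97 e2.
Inner input = (K'⊕ipad) ∥ m = 84 1f 32 fd 88 ∥ ef 0d 40.
Inner hash: even-index sum = 331 mod 256 = 75; odd-index sum = 587 mod 256 = 75 → 4b 4b.
Outer input = (K'⊕opad) ∥ inner = ee 75 58 97 e2 ∥ 4b 4b.
Outer hash (tag): even-index sum = 627 mod 256 = 115; odd-index sum = 343 mod 256 = 87 → 73 57.

7357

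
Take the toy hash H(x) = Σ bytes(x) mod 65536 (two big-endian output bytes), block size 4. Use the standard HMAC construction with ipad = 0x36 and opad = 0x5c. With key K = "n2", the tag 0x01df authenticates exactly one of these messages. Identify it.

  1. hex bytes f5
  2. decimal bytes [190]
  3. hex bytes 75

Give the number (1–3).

Key "n2" = 6e 32 is 2 bytes ≤ B = 4; zero-pad to 4 bytes: K' = 6e 32 00 00.
K' ⊕ ipad = 58 04 36 36; K' ⊕ opad = 32 6e 5c 5c.
m1: inner = H(58 04 36 36 f5) = 01 bd; tag = H(32 6e 5c 5c 01 bd) = 0216
m2: inner = H(58 04 36 36 be) = 01 86; tag = H(32 6e 5c 5c 01 86) = 01df ← matches
m3: inner = H(58 04 36 36 75) = 01 3d; tag = H(32 6e 5c 5c 01 3d) = 0196

2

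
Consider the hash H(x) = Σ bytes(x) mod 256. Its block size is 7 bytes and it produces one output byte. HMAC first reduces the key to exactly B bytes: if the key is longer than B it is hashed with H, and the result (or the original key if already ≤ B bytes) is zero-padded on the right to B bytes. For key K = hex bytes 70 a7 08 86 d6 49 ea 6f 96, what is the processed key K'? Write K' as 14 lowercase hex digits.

b3000000000000

|K| = 9 > B = 7, so first hash the key.
H(K): sum = 112+167+8+134+214+73+234+111+150 = 1203; mod 256 = 179 → b3.
Zero-pad H(K) = b3 to 7 bytes: K' = b3 00 00 00 00 00 00.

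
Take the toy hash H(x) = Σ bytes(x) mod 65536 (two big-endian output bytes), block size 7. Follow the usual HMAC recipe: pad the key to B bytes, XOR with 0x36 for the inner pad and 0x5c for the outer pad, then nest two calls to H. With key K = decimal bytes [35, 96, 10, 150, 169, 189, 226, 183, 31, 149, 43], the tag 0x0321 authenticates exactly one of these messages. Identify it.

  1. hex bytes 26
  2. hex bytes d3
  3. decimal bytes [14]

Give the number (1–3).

1

Key decimal bytes [35, 96, 10, 150, 169, 189, 226, 183, 31, 149, 43] = 23 60 0a 96 a9 bd e2 b7 1f 95 2b is 11 bytes > B = 7, so hash it first: H(key) = 05 01, then zero-pad to 7 bytes: K' = 05 01 00 00 00 00 00.
K' ⊕ ipad = 33 37 36 36 36 36 36; K' ⊕ opad = 59 5d 5c 5c 5c 5c 5c.
m1: inner = H(33 37 36 36 36 36 36 26) = 01 9e; tag = H(59 5d 5c 5c 5c 5c 5c 01 9e) = 0321 ← matches
m2: inner = H(33 37 36 36 36 36 36 d3) = 02 4b; tag = H(59 5d 5c 5c 5c 5c 5c 02 4b) = 02cf
m3: inner = H(33 37 36 36 36 36 36 0e) = 01 86; tag = H(59 5d 5c 5c 5c 5c 5c 01 86) = 0309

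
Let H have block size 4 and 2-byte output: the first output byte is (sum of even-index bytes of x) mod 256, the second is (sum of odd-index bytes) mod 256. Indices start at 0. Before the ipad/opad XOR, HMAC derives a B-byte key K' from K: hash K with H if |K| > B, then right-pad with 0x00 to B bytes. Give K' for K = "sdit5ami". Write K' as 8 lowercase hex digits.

7ea20000

|K| = 8 > B = 4, so first hash the key.
H(K): even-index sum = 382 mod 256 = 126; odd-index sum = 418 mod 256 = 162 → 7e a2.
Zero-pad H(K) = 7e a2 to 4 bytes: K' = 7e a2 00 00.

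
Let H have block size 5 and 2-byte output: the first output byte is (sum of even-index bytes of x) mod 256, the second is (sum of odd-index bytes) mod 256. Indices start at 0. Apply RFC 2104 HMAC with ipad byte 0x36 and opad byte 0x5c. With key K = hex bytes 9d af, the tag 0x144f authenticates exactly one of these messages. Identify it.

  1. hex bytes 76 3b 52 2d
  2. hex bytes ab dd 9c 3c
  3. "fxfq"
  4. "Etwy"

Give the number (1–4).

3

Key hex bytes 9d af is 2 bytes ≤ B = 5; zero-pad to 5 bytes: K' = 9d af 00 00 00.
K' ⊕ ipad = ab 99 36 36 36; K' ⊕ opad = c1 f3 5c 5c 5c.
m1: inner = H(ab 99 36 36 36 76 3b 52 2d) = 7f 97; tag = H(c1 f3 5c 5c 5c 7f 97) = 10ce
m2: inner = H(ab 99 36 36 36 ab dd 9c 3c) = 30 16; tag = H(c1 f3 5c 5c 5c 30 16) = 8f7f
m3: inner = H(ab 99 36 36 36 66 78 66 71) = 00 9b; tag = H(c1 f3 5c 5c 5c 00 9b) = 144f ← matches
m4: inner = H(ab 99 36 36 36 45 74 77 79) = 04 8b; tag = H(c1 f3 5c 5c 5c 04 8b) = 0453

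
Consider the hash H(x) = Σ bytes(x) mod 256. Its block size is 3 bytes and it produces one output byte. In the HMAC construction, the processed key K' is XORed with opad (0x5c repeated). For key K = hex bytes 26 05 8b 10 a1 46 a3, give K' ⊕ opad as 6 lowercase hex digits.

Key hex bytes 26 05 8b 10 a1 46 a3 is 7 bytes > B = 3, so hash it first: H(key) = 50, then zero-pad to 3 bytes: K' = 50 00 00.
XOR each byte with 0x5c: 50⊕5c=0c, 00⊕5c=5c, 00⊕5c=5c.

0c5c5c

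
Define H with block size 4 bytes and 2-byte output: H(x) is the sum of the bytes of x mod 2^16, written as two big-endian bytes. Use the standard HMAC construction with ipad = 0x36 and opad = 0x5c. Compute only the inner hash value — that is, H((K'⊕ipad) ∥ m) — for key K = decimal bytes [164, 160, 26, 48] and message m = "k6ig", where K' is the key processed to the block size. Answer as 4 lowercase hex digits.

02cb

Key decimal bytes [164, 160, 26, 48] = a4 a0 1a 30 is exactly B = 4 bytes: K' = a4 a0 1a 30.
K' ⊕ ipad = 92 96 2c 06.
Inner input = 92 96 2c 06 ∥ 6b 36 69 67.
Inner hash: sum = 146+150+44+6+107+54+105+103 = 715 → 02 cb.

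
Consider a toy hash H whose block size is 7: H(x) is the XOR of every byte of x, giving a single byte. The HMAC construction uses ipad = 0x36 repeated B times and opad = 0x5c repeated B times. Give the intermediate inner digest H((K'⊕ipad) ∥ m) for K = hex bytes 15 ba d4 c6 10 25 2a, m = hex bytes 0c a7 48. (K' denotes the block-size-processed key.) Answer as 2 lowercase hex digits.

77

Key hex bytes 15 ba d4 c6 10 25 2a is exactly B = 7 bytes: K' = 15 ba d4 c6 10 25 2a.
K' ⊕ ipad = 23 8c e2 f0 26 13 1c.
Inner input = 23 8c e2 f0 26 13 1c ∥ 0c a7 48.
Inner hash: XOR 23⊕8c⊕e2⊕f0⊕26⊕13⊕1c⊕0c⊕a7⊕48 = 77.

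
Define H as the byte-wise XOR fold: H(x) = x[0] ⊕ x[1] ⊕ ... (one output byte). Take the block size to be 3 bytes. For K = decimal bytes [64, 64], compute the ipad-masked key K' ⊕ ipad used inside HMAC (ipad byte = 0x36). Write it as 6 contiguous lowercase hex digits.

Key decimal bytes [64, 64] = 40 40 is 2 bytes ≤ B = 3; zero-pad to 3 bytes: K' = 40 40 00.
XOR each byte with 0x36: 40⊕36=76, 40⊕36=76, 00⊕36=36.

767636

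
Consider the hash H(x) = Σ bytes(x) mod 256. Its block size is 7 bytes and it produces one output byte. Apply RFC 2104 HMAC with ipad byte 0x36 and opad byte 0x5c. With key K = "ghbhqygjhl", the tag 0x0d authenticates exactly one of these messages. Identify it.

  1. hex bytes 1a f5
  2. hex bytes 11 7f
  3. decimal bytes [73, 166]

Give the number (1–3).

1

Key "ghbhqygjhl" = 67 68 62 68 71 79 67 6a 68 6c is 10 bytes > B = 7, so hash it first: H(key) = 28, then zero-pad to 7 bytes: K' = 28 00 00 00 00 00 00.
K' ⊕ ipad = 1e 36 36 36 36 36 36; K' ⊕ opad = 74 5c 5c 5c 5c 5c 5c.
m1: inner = H(1e 36 36 36 36 36 36 1a f5) = 71; tag = H(74 5c 5c 5c 5c 5c 5c 71) = 0d ← matches
m2: inner = H(1e 36 36 36 36 36 36 11 7f) = f2; tag = H(74 5c 5c 5c 5c 5c 5c f2) = 8e
m3: inner = H(1e 36 36 36 36 36 36 49 a6) = 51; tag = H(74 5c 5c 5c 5c 5c 5c 51) = ed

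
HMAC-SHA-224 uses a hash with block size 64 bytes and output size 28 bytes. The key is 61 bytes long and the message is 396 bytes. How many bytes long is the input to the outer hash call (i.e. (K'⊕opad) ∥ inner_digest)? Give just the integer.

Key is 61 ≤ 64 bytes, zero-padded: |K'| = 64.
Outer input = (K'⊕opad) ∥ H(inner) → 64 + 28 = 92 bytes.

92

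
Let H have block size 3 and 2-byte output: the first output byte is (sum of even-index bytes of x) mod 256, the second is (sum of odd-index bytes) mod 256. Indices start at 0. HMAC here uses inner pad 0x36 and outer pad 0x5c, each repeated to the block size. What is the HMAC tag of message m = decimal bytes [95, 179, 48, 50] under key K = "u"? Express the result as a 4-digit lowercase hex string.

Key "u" = 75 is 1 byte ≤ B = 3; zero-pad to 3 bytes: K' = 75 00 00.
K' ⊕ ipad = 43 36 36.  K' ⊕ opad = 29 5c 5c.
Inner input = (K'⊕ipad) ∥ m = 43 36 36 ∥ 5f b3 30 32.
Inner hash: even-index sum = 350 mod 256 = 94; odd-index sum = 197 mod 256 = 197 → 5e c5.
Outer input = (K'⊕opad) ∥ inner = 29 5c 5c ∥ 5e c5.
Outer hash (tag): even-index sum = 330 mod 256 = 74; odd-index sum = 186 mod 256 = 186 → 4a ba.

4aba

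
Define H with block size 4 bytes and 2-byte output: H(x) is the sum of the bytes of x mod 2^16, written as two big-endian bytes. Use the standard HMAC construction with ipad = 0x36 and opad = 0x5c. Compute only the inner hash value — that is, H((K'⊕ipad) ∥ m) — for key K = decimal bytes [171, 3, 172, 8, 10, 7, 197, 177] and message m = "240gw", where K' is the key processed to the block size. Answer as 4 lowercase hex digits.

Key decimal bytes [171, 3, 172, 8, 10, 7, 197, 177] = ab 03 ac 08 0a 07 c5 b1 is 8 bytes > B = 4, so hash it first: H(key) = 02 e9, then zero-pad to 4 bytes: K' = 02 e9 00 00.
K' ⊕ ipad = 34 df 36 36.
Inner input = 34 df 36 36 ∥ 32 34 30 67 77.
Inner hash: sum = 52+223+54+54+50+52+48+103+119 = 755 → 02 f3.

02f3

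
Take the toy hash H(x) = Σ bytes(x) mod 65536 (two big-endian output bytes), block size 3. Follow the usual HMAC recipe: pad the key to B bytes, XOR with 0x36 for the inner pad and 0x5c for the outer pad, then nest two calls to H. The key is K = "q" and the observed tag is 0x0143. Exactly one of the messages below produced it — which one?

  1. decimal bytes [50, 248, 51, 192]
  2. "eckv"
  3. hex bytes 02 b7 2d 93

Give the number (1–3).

Key "q" = 71 is 1 byte ≤ B = 3; zero-pad to 3 bytes: K' = 71 00 00.
K' ⊕ ipad = 47 36 36; K' ⊕ opad = 2d 5c 5c.
m1: inner = H(47 36 36 32 f8 33 c0) = 02 d0; tag = H(2d 5c 5c 02 d0) = 01b7
m2: inner = H(47 36 36 65 63 6b 76) = 02 5c; tag = H(2d 5c 5c 02 5c) = 0143 ← matches
m3: inner = H(47 36 36 02 b7 2d 93) = 02 2c; tag = H(2d 5c 5c 02 2c) = 0113

2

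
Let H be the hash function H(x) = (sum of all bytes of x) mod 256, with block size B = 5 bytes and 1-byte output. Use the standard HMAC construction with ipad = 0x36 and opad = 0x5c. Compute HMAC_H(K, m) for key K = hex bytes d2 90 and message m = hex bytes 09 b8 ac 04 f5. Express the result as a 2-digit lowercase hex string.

00

Key hex bytes d2 90 is 2 bytes ≤ B = 5; zero-pad to 5 bytes: K' = d2 90 00 00 00.
K' ⊕ ipad = e4 a6 36 36 36.  K' ⊕ opad = 8e cc 5c 5c 5c.
Inner input = (K'⊕ipad) ∥ m = e4 a6 36 36 36 ∥ 09 b8 ac 04 f5.
Inner hash: sum = 228+166+54+54+54+9+184+172+4+245 = 1170; mod 256 = 146 → 92.
Outer input = (K'⊕opad) ∥ inner = 8e cc 5c 5c 5c ∥ 92.
Outer hash (tag): sum = 142+204+92+92+92+146 = 768; mod 256 = 0 → 00.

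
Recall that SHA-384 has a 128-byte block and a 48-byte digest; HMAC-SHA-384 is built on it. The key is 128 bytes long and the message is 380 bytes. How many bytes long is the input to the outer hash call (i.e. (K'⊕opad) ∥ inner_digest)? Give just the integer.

176

Key is 128 ≤ 128 bytes, zero-padded: |K'| = 128.
Outer input = (K'⊕opad) ∥ H(inner) → 128 + 48 = 176 bytes.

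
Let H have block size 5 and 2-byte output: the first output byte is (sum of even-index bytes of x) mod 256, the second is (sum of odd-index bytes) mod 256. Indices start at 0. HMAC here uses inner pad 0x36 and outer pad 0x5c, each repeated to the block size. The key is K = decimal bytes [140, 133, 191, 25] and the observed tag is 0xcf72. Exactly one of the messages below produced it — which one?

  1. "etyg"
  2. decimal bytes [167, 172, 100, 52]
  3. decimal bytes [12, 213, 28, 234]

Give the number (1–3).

Key decimal bytes [140, 133, 191, 25] = 8c 85 bf 19 is 4 bytes ≤ B = 5; zero-pad to 5 bytes: K' = 8c 85 bf 19 00.
K' ⊕ ipad = ba b3 89 2f 36; K' ⊕ opad = d0 d9 e3 45 5c.
m1: inner = H(ba b3 89 2f 36 65 74 79 67) = 54 c0; tag = H(d0 d9 e3 45 5c 54 c0) = cf72 ← matches
m2: inner = H(ba b3 89 2f 36 a7 ac 64 34) = 59 ed; tag = H(d0 d9 e3 45 5c 59 ed) = fc77
m3: inner = H(ba b3 89 2f 36 0c d5 1c ea) = 38 0a; tag = H(d0 d9 e3 45 5c 38 0a) = 1956

1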